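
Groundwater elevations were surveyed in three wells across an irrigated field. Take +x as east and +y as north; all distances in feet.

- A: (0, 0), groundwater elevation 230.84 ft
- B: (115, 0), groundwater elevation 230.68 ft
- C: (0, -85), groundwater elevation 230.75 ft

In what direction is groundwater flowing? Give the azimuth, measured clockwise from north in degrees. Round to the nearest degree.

∂h/∂x = (230.68 − 230.84) / (115 − 0) = -0.001391
∂h/∂y = (230.75 − 230.84) / (-85 − 0) = +0.001059
Flow direction (−∇h) has components (+0.001391 E, -0.001059 N).
Azimuth = atan2(E, N) = atan2(+0.001391, -0.001059) = 127.3° ≈ 127°.

127°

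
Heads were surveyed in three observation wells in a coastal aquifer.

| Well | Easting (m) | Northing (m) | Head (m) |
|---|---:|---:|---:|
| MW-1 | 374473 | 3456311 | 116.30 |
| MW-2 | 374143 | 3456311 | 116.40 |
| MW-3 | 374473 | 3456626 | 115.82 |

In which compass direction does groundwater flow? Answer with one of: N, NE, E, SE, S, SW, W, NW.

N

∂h/∂x = (116.40 − 116.30) / (374143 − 374473) = -0.0003030
∂h/∂y = (115.82 − 116.30) / (3456626 − 3456311) = -0.001524
Flow = −∇h = (+0.0003030 east, +0.001524 north), which points north.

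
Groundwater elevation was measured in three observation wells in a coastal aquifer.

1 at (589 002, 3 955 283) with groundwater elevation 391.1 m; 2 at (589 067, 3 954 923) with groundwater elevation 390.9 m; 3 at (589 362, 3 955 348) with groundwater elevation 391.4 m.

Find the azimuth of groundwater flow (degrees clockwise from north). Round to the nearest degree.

226°

With h = a·x + b·y + c and 1 as origin, the differences give:
  65·a + (-360)·b = -0.2
  360·a + 65·b = +0.3
Eliminate b (×65 and ×(-360), subtract): 133825·a = 95.00 → a = ∂h/∂x = +0.0007099
Back-substitute: b = ∂h/∂y = +0.0006837.
Flow direction (−∇h) has components (-0.0007099 E, -0.0006837 N).
Azimuth = atan2(E, N) = atan2(-0.0007099, -0.0006837) = 226.1° ≈ 226°.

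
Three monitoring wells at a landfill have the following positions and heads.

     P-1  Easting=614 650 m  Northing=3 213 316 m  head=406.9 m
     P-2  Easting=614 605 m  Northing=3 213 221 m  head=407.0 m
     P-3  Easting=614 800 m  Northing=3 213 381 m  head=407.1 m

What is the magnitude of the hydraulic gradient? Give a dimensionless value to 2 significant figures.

With h = a·x + b·y + c and P-1 as origin, the differences give:
  (-45)·a + (-95)·b = +0.1
  150·a + 65·b = +0.2
Eliminate b (×65 and ×(-95), subtract): 11325·a = 25.50 → a = ∂h/∂x = +0.002252
Back-substitute: b = ∂h/∂y = -0.002119.
|∇h| = √(0.002252² + -0.002119²) = 0.003092

0.0031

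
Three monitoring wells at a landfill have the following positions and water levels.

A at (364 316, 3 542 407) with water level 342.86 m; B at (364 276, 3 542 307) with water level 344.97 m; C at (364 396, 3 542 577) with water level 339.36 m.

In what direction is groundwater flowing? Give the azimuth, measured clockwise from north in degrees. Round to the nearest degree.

343°

Differences from A: to B (Δx, Δy, Δh) = (-40, -100, +2.11); to C = (80, 170, -3.50).
Determinant of the coordinate differences = (-40)·170 − 80·(-100) = 1200.
∂h/∂x = [(+2.11)·170 − (-3.50)·(-100)] / 1200 = +0.007250
∂h/∂y = [(-40)·(-3.50) − 80·(+2.11)] / 1200 = -0.02400
Flow direction (−∇h) has components (-0.007250 E, +0.02400 N).
Azimuth = atan2(E, N) = atan2(-0.007250, +0.02400) = 343.2° ≈ 343°.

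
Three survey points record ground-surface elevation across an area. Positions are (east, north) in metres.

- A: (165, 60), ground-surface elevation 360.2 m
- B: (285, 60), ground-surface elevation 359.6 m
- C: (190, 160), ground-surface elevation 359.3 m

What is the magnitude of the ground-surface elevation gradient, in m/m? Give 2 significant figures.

Taking A as reference: B−A = (120, 0, -0.6); C−A = (25, 100, -0.9).
Determinant of the coordinate differences = 120·100 − 25·0 = 12000.
∂z/∂x = [(-0.6)·100 − (-0.9)·0] / 12000 = -0.005000
∂z/∂y = [120·(-0.9) − 25·(-0.6)] / 12000 = -0.007750
|∇f| = √(-0.005000² + -0.007750²) = 0.009223 m/m

0.0092 m/m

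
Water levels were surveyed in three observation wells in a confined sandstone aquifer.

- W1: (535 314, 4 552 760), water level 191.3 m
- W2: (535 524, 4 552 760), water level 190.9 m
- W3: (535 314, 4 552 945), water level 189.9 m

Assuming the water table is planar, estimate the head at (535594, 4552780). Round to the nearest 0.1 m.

190.6 m

∂h/∂x = (190.9 − 191.3) / (535524 − 535314) = -0.001905
∂h/∂y = (189.9 − 191.3) / (4552945 − 4552760) = -0.007568
h(535594, 4552780) = 191.3 + (-0.001905)·(280) + (-0.007568)·(20) = 191.3 -0.533 -0.151 = 190.615 m.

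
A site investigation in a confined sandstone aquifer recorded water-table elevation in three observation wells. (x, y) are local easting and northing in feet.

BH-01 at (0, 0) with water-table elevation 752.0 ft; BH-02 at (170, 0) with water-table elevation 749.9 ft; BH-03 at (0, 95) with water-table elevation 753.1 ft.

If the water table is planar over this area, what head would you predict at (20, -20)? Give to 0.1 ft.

751.5 ft

∂h/∂x = (749.9 − 752.0) / (170 − 0) = -0.01235
∂h/∂y = (753.1 − 752.0) / (95 − 0) = +0.01158
h(20, -20) = 752.0 + (-0.01235)·(20) + (+0.01158)·(-20) = 752.0 -0.247 -0.232 = 751.521 ft.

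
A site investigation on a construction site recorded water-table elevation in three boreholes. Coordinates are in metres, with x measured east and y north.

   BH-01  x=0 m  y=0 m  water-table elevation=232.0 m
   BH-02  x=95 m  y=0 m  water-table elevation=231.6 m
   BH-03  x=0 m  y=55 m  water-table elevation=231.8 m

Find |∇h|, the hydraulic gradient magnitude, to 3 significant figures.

0.00556

∂h/∂x = (231.6 − 232.0) / (95 − 0) = -0.004211
∂h/∂y = (231.8 − 232.0) / (55 − 0) = -0.003636
|∇h| = √(-0.004211² + -0.003636²) = 0.005564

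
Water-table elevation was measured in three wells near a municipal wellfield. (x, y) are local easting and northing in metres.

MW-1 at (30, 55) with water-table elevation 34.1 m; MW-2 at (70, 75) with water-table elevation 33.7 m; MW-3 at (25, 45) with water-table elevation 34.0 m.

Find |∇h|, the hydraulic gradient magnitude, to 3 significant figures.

Taking MW-1 as reference: MW-2−MW-1 = (40, 20, -0.4); MW-3−MW-1 = (-5, -10, -0.1).
Determinant of the coordinate differences = 40·(-10) − (-5)·20 = -300.
∂h/∂x = [(-0.4)·(-10) − (-0.1)·20] / -300 = -0.02000
∂h/∂y = [40·(-0.1) − (-5)·(-0.4)] / -300 = +0.02000
|∇h| = √(-0.02000² + 0.02000²) = 0.02828

0.0283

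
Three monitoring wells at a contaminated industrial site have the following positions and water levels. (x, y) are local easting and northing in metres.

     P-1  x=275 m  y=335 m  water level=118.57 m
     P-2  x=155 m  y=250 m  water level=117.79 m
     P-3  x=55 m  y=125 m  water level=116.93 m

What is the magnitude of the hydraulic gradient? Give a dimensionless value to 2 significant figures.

0.0054

Taking P-1 as reference: P-2−P-1 = (-120, -85, -0.78); P-3−P-1 = (-220, -210, -1.64).
Determinant of the coordinate differences = (-120)·(-210) − (-220)·(-85) = 6500.
∂h/∂x = [(-0.78)·(-210) − (-1.64)·(-85)] / 6500 = +0.003754
∂h/∂y = [(-120)·(-1.64) − (-220)·(-0.78)] / 6500 = +0.003877
|∇h| = √(0.003754² + 0.003877²) = 0.005397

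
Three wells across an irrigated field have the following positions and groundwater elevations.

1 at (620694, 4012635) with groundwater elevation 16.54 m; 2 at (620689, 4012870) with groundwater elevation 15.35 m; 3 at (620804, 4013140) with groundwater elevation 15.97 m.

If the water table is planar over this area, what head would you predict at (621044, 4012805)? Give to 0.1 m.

21.5 m

Taking 1 as reference: 2−1 = (-5, 235, -1.19); 3−1 = (110, 505, -0.57).
Determinant of the coordinate differences = (-5)·505 − 110·235 = -28375.
∂h/∂x = [(-1.19)·505 − (-0.57)·235] / -28375 = +0.01646
∂h/∂y = [(-5)·(-0.57) − 110·(-1.19)] / -28375 = -0.004714
h(621044, 4012805) = 16.54 + (+0.01646)·(350) + (-0.004714)·(170) = 16.54 +5.760 -0.801 = 21.499 m.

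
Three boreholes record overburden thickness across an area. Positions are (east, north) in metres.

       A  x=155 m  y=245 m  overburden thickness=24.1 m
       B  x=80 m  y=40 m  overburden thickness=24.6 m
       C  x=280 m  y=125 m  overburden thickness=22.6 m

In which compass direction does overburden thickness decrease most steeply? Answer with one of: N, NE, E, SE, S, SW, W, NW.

E

With d = a·x + b·y + c and A as origin, the differences give:
  (-75)·a + (-205)·b = +0.5
  125·a + (-120)·b = -1.5
Eliminate b (×(-120) and ×(-205), subtract): 34625·a = -367.50 → a = ∂d/∂x = -0.01061
Back-substitute: b = ∂d/∂y = +0.001444.
Steepest decrease is along −∇f = (+0.01061 E, -0.001444 N) → east.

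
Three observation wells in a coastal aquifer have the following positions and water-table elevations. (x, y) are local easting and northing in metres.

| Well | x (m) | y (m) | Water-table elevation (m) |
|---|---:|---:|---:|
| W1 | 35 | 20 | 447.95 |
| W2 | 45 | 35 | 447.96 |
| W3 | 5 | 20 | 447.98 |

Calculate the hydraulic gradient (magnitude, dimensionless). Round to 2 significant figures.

Three-point gradient (reference W1): Δ to W2 = (10, 15, +0.01), Δ to W3 = (-30, 0, +0.03).
∂h/∂x = -0.001000, ∂h/∂y = +0.001333 (det = 450).
|∇h| = √(-0.001000² + 0.001333²) = 0.001666

0.0017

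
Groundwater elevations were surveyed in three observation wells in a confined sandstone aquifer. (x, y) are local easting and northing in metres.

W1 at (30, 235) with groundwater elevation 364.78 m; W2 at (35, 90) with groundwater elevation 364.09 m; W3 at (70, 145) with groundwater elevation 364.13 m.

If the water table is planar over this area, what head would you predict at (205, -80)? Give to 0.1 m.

Taking W1 as reference: W2−W1 = (5, -145, -0.69); W3−W1 = (40, -90, -0.65).
Solve a·Δx + b·Δy = Δh: det = 5·(-90) − 40·(-145) = 5350.
∂h/∂x = [(-0.69)·(-90) − (-0.65)·(-145)] / 5350 = -0.006009
∂h/∂y = [5·(-0.65) − 40·(-0.69)] / 5350 = +0.004551
h(205, -80) = 364.78 + (-0.006009)·(175) + (+0.004551)·(-315) = 364.78 -1.052 -1.434 = 362.295 m.

362.3 m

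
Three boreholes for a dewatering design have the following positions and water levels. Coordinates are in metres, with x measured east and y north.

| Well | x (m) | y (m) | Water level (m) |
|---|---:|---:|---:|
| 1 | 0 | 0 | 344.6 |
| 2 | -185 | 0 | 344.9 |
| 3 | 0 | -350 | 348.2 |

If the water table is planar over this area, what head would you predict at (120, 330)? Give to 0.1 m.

∂h/∂x = (344.9 − 344.6) / (-185 − 0) = -0.001622
∂h/∂y = (348.2 − 344.6) / (-350 − 0) = -0.01029
h(120, 330) = 344.6 + (-0.001622)·(120) + (-0.01029)·(330) = 344.6 -0.195 -3.394 = 341.011 m.

341.0 m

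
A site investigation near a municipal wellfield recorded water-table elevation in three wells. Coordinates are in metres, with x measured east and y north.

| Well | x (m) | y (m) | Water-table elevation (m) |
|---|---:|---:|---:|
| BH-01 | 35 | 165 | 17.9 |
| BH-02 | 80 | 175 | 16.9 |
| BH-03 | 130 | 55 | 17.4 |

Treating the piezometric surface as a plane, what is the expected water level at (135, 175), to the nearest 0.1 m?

15.8 m

Differences from BH-01: to BH-02 (Δx, Δy, Δh) = (45, 10, -1.0); to BH-03 = (95, -110, -0.5).
Solve a·Δx + b·Δy = Δh: det = 45·(-110) − 95·10 = -5900.
∂h/∂x = [(-1.0)·(-110) − (-0.5)·10] / -5900 = -0.01949
∂h/∂y = [45·(-0.5) − 95·(-1.0)] / -5900 = -0.01229
h(135, 175) = 17.9 + (-0.01949)·(100) + (-0.01229)·(10) = 17.9 -1.949 -0.123 = 15.828 m.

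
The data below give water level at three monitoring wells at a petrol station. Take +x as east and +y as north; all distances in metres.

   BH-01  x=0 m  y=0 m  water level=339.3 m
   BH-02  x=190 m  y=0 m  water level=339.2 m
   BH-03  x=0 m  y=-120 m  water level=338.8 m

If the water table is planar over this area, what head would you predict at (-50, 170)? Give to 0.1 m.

340.0 m

∂h/∂x = (339.2 − 339.3) / (190 − 0) = -0.0005263
∂h/∂y = (338.8 − 339.3) / (-120 − 0) = +0.004167
h(-50, 170) = 339.3 + (-0.0005263)·(-50) + (+0.004167)·(170) = 339.3 +0.026 +0.708 = 340.035 m.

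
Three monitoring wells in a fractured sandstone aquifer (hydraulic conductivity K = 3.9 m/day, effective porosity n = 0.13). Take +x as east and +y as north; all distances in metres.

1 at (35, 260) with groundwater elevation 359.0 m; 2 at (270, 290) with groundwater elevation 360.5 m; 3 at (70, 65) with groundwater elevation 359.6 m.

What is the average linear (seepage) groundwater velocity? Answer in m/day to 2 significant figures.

0.21 m/day

Differences from 1: to 2 (Δx, Δy, Δh) = (235, 30, +1.5); to 3 = (35, -195, +0.6).
Determinant of the coordinate differences = 235·(-195) − 35·30 = -46875.
∂h/∂x = [(+1.5)·(-195) − (+0.6)·30] / -46875 = +0.006624
∂h/∂y = [235·(+0.6) − 35·(+1.5)] / -46875 = -0.001888
|∇h| = √(0.006624² + -0.001888²) = 0.006888
Seepage velocity v = K·i/n = 3.9 × 0.006888 / 0.13 = 0.2066 m/day.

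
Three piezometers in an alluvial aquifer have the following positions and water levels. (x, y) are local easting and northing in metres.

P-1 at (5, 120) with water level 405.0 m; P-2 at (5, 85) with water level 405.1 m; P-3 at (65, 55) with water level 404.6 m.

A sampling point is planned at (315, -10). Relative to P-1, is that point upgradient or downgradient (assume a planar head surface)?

downgradient

With h = a·x + b·y + c and P-1 as origin, the differences give:
  0·a + (-35)·b = +0.1
  60·a + (-65)·b = -0.4
Eliminate b (×(-65) and ×(-35), subtract): 2100·a = -20.50 → a = ∂h/∂x = -0.009762
Back-substitute: b = ∂h/∂y = -0.002857.
Head at (315, -10) = 405.0 + (-0.009762)·(310) + (-0.002857)·(-130) = 402.35 m.
That is lower than the 405.0 m at P-1, so the point is downgradient.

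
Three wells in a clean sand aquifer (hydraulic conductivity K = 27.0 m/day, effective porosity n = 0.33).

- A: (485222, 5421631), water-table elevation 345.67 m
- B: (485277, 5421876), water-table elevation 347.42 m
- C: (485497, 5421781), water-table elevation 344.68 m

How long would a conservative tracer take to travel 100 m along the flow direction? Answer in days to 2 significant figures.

With h = a·x + b·y + c and A as origin, the differences give:
  55·a + 245·b = +1.75
  275·a + 150·b = -0.99
Eliminate b (×150 and ×245, subtract): -59125·a = 505.050 → a = ∂h/∂x = -0.008542
Back-substitute: b = ∂h/∂y = +0.009060.
|∇h| = √(-0.008542² + 0.009060²) = 0.01245
Seepage velocity v = K·i/n = 27.0 × 0.01245 / 0.33 = 1.019 m/day.
t = 100 / 1.019 = 98.14 days.

98 days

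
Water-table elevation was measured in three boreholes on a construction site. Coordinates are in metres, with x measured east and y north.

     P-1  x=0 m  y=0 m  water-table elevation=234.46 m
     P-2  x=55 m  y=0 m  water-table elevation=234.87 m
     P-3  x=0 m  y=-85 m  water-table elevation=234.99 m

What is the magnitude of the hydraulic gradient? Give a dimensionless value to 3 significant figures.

0.00972

∂h/∂x = (234.87 − 234.46) / (55 − 0) = +0.007455
∂h/∂y = (234.99 − 234.46) / (-85 − 0) = -0.006235
|∇h| = √(0.007455² + -0.006235²) = 0.009719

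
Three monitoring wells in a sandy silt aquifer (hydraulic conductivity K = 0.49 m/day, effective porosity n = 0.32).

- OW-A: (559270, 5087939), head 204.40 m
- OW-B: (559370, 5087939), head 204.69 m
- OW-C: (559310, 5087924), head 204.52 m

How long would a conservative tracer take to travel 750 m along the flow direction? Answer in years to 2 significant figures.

460 years

Three-point gradient (reference OW-A): Δ to OW-B = (100, 0, +0.29), Δ to OW-C = (40, -15, +0.12).
∂h/∂x = +0.002900, ∂h/∂y = -0.0002667 (det = -1500).
|∇h| = √(0.002900² + -0.0002667²) = 0.002912
Seepage velocity v = K·i/n = 0.49 × 0.002912 / 0.32 = 0.004459 m/day.
t = 750 / 0.004459 = 1.682e+05 days = 461 years.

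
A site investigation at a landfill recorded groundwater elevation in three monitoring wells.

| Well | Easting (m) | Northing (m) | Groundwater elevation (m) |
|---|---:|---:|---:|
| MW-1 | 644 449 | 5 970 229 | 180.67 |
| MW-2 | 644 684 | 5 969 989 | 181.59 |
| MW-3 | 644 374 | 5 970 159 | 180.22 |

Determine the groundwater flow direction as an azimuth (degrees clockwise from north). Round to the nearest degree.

Taking MW-1 as reference: MW-2−MW-1 = (235, -240, +0.92); MW-3−MW-1 = (-75, -70, -0.45).
Solve a·Δx + b·Δy = Δh: det = 235·(-70) − (-75)·(-240) = -34450.
∂h/∂x = [(+0.92)·(-70) − (-0.45)·(-240)] / -34450 = +0.005004
∂h/∂y = [235·(-0.45) − (-75)·(+0.92)] / -34450 = +0.001067
Flow direction (−∇h) has components (-0.005004 E, -0.001067 N).
Azimuth = atan2(E, N) = atan2(-0.005004, -0.001067) = 258.0° ≈ 258°.

258°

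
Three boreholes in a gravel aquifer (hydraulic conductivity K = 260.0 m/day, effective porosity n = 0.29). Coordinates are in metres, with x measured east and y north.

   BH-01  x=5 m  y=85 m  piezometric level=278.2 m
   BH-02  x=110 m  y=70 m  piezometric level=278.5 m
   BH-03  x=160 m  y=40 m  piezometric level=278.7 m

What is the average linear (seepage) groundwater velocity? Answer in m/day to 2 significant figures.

3.2 m/day

Differences from BH-01: to BH-02 (Δx, Δy, Δh) = (105, -15, +0.3); to BH-03 = (155, -45, +0.5).
Solve a·Δx + b·Δy = Δh: det = 105·(-45) − 155·(-15) = -2400.
∂h/∂x = [(+0.3)·(-45) − (+0.5)·(-15)] / -2400 = +0.002500
∂h/∂y = [105·(+0.5) − 155·(+0.3)] / -2400 = -0.002500
|∇h| = √(0.002500² + -0.002500²) = 0.003536
Seepage velocity v = K·i/n = 260.0 × 0.003536 / 0.29 = 3.17 m/day.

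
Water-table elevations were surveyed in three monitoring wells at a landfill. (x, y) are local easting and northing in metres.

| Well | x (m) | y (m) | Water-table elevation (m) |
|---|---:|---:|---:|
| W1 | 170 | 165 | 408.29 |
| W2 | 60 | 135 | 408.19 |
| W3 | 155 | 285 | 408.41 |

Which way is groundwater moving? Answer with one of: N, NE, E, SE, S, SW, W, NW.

Taking W1 as reference: W2−W1 = (-110, -30, -0.10); W3−W1 = (-15, 120, +0.12).
Determinant of the coordinate differences = (-110)·120 − (-15)·(-30) = -13650.
∂h/∂x = [(-0.10)·120 − (+0.12)·(-30)] / -13650 = +0.0006154
∂h/∂y = [(-110)·(+0.12) − (-15)·(-0.10)] / -13650 = +0.001077
Flow = −∇h = (-0.0006154 east, -0.001077 north), which points southwest.

SW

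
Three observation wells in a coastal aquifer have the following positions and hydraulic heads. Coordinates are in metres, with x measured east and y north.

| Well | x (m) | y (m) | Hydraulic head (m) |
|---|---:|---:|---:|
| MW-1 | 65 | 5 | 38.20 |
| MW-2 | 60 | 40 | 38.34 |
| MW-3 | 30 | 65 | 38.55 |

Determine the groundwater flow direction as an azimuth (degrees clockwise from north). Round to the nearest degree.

129°

With h = a·x + b·y + c and MW-1 as origin, the differences give:
  (-5)·a + 35·b = +0.14
  (-35)·a + 60·b = +0.35
Eliminate b (×60 and ×35, subtract): 925·a = -3.850 → a = ∂h/∂x = -0.004162
Back-substitute: b = ∂h/∂y = +0.003405.
Flow direction (−∇h) has components (+0.004162 E, -0.003405 N).
Azimuth = atan2(E, N) = atan2(+0.004162, -0.003405) = 129.3° ≈ 129°.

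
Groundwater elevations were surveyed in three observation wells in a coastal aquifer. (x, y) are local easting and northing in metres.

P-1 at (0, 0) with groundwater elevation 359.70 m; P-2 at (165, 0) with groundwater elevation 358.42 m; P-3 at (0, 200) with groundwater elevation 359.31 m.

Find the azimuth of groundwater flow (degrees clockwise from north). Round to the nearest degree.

076°

∂h/∂x = (358.42 − 359.70) / (165 − 0) = -0.007758
∂h/∂y = (359.31 − 359.70) / (200 − 0) = -0.001950
Flow direction (−∇h) has components (+0.007758 E, +0.001950 N).
Azimuth = atan2(E, N) = atan2(+0.007758, +0.001950) = 75.9° ≈ 076°.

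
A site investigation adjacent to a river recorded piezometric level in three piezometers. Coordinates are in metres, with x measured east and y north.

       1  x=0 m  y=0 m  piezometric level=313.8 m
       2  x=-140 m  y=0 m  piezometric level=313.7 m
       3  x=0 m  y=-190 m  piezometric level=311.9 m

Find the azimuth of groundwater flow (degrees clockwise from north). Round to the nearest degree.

∂h/∂x = (313.7 − 313.8) / (-140 − 0) = +0.0007143
∂h/∂y = (311.9 − 313.8) / (-190 − 0) = +0.01000
Flow direction (−∇h) has components (-0.0007143 E, -0.01000 N).
Azimuth = atan2(E, N) = atan2(-0.0007143, -0.01000) = 184.1° ≈ 184°.

184°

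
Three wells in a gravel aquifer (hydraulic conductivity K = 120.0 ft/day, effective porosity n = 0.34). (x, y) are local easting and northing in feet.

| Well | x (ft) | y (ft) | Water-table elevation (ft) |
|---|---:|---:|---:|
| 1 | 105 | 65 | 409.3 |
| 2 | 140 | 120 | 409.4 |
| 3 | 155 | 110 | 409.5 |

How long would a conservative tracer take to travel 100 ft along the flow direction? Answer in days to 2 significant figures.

Taking 1 as reference: 2−1 = (35, 55, +0.1); 3−1 = (50, 45, +0.2).
Determinant of the coordinate differences = 35·45 − 50·55 = -1175.
∂h/∂x = [(+0.1)·45 − (+0.2)·55] / -1175 = +0.005532
∂h/∂y = [35·(+0.2) − 50·(+0.1)] / -1175 = -0.001702
|∇h| = √(0.005532² + -0.001702²) = 0.005788
Seepage velocity v = K·i/n = 120.0 × 0.005788 / 0.34 = 2.043 ft/day.
t = 100 / 2.043 = 48.95 days.

49 days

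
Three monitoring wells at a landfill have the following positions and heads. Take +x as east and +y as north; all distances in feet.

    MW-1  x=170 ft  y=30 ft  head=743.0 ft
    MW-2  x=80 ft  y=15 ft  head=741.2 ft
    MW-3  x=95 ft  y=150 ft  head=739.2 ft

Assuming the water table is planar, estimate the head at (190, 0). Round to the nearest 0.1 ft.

Taking MW-1 as reference: MW-2−MW-1 = (-90, -15, -1.8); MW-3−MW-1 = (-75, 120, -3.8).
Solve a·Δx + b·Δy = Δh: det = (-90)·120 − (-75)·(-15) = -11925.
∂h/∂x = [(-1.8)·120 − (-3.8)·(-15)] / -11925 = +0.02289
∂h/∂y = [(-90)·(-3.8) − (-75)·(-1.8)] / -11925 = -0.01736
h(190, 0) = 743.0 + (+0.02289)·(20) + (-0.01736)·(-30) = 743.0 +0.458 +0.521 = 743.979 ft.

744.0 ft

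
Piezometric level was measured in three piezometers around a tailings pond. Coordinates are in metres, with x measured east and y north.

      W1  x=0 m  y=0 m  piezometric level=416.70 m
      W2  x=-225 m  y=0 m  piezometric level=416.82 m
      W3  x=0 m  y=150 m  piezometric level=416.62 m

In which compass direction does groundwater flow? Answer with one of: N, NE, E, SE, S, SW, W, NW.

∂h/∂x = (416.82 − 416.70) / (-225 − 0) = -0.0005333
∂h/∂y = (416.62 − 416.70) / (150 − 0) = -0.0005333
Flow = −∇h = (+0.0005333 east, +0.0005333 north), which points northeast.

NE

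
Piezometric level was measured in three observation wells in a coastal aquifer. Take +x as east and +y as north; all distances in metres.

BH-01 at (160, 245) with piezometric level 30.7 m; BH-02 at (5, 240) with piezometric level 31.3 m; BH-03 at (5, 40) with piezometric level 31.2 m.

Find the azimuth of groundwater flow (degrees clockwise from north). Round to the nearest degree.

097°

Taking BH-01 as reference: BH-02−BH-01 = (-155, -5, +0.6); BH-03−BH-01 = (-155, -205, +0.5).
Solve a·Δx + b·Δy = Δh: det = (-155)·(-205) − (-155)·(-5) = 31000.
∂h/∂x = [(+0.6)·(-205) − (+0.5)·(-5)] / 31000 = -0.003887
∂h/∂y = [(-155)·(+0.5) − (-155)·(+0.6)] / 31000 = +0.0005000
Flow direction (−∇h) has components (+0.003887 E, -0.0005000 N).
Azimuth = atan2(E, N) = atan2(+0.003887, -0.0005000) = 97.3° ≈ 097°.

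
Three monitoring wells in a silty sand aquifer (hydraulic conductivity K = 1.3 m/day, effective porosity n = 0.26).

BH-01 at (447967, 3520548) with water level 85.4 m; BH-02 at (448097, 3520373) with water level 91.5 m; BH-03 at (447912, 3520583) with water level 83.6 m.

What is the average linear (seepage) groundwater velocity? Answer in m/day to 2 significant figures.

Three-point gradient (reference BH-01): Δ to BH-02 = (130, -175, +6.1), Δ to BH-03 = (-55, 35, -1.8).
∂h/∂x = +0.02000, ∂h/∂y = -0.02000 (det = -5075).
|∇h| = √(0.02000² + -0.02000²) = 0.02828
Seepage velocity v = K·i/n = 1.3 × 0.02828 / 0.26 = 0.1414 m/day.

0.14 m/day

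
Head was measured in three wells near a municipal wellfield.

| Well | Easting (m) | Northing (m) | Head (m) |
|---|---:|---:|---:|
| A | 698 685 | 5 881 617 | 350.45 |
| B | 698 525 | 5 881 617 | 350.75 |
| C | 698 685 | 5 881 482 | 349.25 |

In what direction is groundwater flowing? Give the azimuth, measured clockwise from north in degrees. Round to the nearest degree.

168°

∂h/∂x = (350.75 − 350.45) / (698525 − 698685) = -0.001875
∂h/∂y = (349.25 − 350.45) / (5881482 − 5881617) = +0.008889
Flow direction (−∇h) has components (+0.001875 E, -0.008889 N).
Azimuth = atan2(E, N) = atan2(+0.001875, -0.008889) = 168.1° ≈ 168°.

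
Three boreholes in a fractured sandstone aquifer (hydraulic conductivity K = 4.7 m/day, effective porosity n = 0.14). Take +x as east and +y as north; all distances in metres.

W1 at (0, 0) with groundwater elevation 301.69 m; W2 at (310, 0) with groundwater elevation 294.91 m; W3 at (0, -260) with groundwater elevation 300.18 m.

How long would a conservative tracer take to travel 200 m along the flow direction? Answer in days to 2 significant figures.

∂h/∂x = (294.91 − 301.69) / (310 − 0) = -0.02187
∂h/∂y = (300.18 − 301.69) / (-260 − 0) = +0.005808
|∇h| = √(-0.02187² + 0.005808²) = 0.02263
Seepage velocity v = K·i/n = 4.7 × 0.02263 / 0.14 = 0.7597 m/day.
t = 200 / 0.7597 = 263.3 days.

260 days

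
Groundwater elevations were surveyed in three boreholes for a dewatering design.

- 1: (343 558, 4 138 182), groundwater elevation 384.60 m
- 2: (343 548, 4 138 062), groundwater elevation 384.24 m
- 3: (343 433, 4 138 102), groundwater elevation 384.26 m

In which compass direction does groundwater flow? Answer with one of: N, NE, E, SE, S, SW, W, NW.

Taking 1 as reference: 2−1 = (-10, -120, -0.36); 3−1 = (-125, -80, -0.34).
Determinant of the coordinate differences = (-10)·(-80) − (-125)·(-120) = -14200.
∂h/∂x = [(-0.36)·(-80) − (-0.34)·(-120)] / -14200 = +0.0008451
∂h/∂y = [(-10)·(-0.34) − (-125)·(-0.36)] / -14200 = +0.002930
Flow = −∇h = (-0.0008451 east, -0.002930 north), which points south.

S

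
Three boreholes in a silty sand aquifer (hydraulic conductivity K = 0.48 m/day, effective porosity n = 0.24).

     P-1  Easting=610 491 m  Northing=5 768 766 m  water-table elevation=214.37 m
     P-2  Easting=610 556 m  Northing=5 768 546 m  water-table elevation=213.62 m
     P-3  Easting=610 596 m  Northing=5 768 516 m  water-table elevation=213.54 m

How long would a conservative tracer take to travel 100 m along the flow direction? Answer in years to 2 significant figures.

37 years

Three-point gradient (reference P-1): Δ to P-2 = (65, -220, -0.75), Δ to P-3 = (105, -250, -0.83).
∂h/∂x = +0.0007153, ∂h/∂y = +0.003620 (det = 6850).
|∇h| = √(0.0007153² + 0.003620²) = 0.00369
Seepage velocity v = K·i/n = 0.48 × 0.00369 / 0.24 = 0.00738 m/day.
t = 100 / 0.00738 = 1.355e+04 days = 37.1 years.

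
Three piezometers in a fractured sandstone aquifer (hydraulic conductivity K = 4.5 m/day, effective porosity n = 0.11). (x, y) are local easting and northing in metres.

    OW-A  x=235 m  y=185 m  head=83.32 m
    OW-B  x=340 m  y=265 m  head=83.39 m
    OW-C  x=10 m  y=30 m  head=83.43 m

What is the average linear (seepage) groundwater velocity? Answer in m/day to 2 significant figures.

Taking OW-A as reference: OW-B−OW-A = (105, 80, +0.07); OW-C−OW-A = (-225, -155, +0.11).
Determinant of the coordinate differences = 105·(-155) − (-225)·80 = 1725.
∂h/∂x = [(+0.07)·(-155) − (+0.11)·80] / 1725 = -0.01139
∂h/∂y = [105·(+0.11) − (-225)·(+0.07)] / 1725 = +0.01583
|∇h| = √(-0.01139² + 0.01583²) = 0.0195
Seepage velocity v = K·i/n = 4.5 × 0.0195 / 0.11 = 0.7977 m/day.

0.80 m/day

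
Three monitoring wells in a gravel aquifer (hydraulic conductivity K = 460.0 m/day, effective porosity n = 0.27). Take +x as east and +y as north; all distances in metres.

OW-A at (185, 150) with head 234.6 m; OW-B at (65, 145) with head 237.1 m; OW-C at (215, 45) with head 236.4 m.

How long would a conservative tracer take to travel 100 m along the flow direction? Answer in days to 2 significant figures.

Three-point gradient (reference OW-A): Δ to OW-B = (-120, -5, +2.5), Δ to OW-C = (30, -105, +1.8).
∂h/∂x = -0.01988, ∂h/∂y = -0.02282 (det = 12750).
|∇h| = √(-0.01988² + -0.02282²) = 0.03026
Seepage velocity v = K·i/n = 460.0 × 0.03026 / 0.27 = 51.55 m/day.
t = 100 / 51.55 = 1.94 days.

1.9 days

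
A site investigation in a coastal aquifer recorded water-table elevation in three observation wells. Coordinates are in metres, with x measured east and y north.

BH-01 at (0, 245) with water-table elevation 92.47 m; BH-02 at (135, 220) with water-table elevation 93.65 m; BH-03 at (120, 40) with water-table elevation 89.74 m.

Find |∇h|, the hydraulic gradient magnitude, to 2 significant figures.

0.024

Taking BH-01 as reference: BH-02−BH-01 = (135, -25, +1.18); BH-03−BH-01 = (120, -205, -2.73).
Solve a·Δx + b·Δy = Δh: det = 135·(-205) − 120·(-25) = -24675.
∂h/∂x = [(+1.18)·(-205) − (-2.73)·(-25)] / -24675 = +0.01257
∂h/∂y = [135·(-2.73) − 120·(+1.18)] / -24675 = +0.02067
|∇h| = √(0.01257² + 0.02067²) = 0.02419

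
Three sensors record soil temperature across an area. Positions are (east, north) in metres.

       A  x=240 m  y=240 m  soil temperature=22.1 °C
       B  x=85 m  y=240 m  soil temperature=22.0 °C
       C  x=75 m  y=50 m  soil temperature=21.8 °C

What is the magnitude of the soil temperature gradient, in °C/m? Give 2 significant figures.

With T = a·x + b·y + c and A as origin, the differences give:
  (-155)·a + 0·b = -0.1
  (-165)·a + (-190)·b = -0.3
Eliminate b (×(-190) and ×0, subtract): 29450·a = 19.00 → a = ∂T/∂x = +0.0006452
Back-substitute: b = ∂T/∂y = +0.001019.
|∇f| = √(0.0006452² + 0.001019²) = 0.001206 °C/m

0.0012 °C/m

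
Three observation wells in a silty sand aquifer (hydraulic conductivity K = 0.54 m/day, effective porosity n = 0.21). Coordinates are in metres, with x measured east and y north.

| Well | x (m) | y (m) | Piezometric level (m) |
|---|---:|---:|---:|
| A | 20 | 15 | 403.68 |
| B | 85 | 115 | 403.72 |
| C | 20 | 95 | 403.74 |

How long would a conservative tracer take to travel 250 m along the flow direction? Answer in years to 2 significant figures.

Three-point gradient (reference A): Δ to B = (65, 100, +0.04), Δ to C = (0, 80, +0.06).
∂h/∂x = -0.0005385, ∂h/∂y = +0.0007500 (det = 5200).
|∇h| = √(-0.0005385² + 0.0007500²) = 0.0009233
Seepage velocity v = K·i/n = 0.54 × 0.0009233 / 0.21 = 0.002374 m/day.
t = 250 / 0.002374 = 1.053e+05 days = 288 years.

290 years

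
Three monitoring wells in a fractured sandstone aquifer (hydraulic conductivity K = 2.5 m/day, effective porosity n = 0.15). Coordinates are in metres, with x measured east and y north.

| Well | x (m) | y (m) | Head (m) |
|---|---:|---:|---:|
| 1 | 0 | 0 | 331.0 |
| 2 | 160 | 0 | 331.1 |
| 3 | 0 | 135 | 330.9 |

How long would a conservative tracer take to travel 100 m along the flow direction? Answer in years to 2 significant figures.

17 years

∂h/∂x = (331.1 − 331.0) / (160 − 0) = +0.0006250
∂h/∂y = (330.9 − 331.0) / (135 − 0) = -0.0007407
|∇h| = √(0.0006250² + -0.0007407²) = 0.0009692
Seepage velocity v = K·i/n = 2.5 × 0.0009692 / 0.15 = 0.01615 m/day.
t = 100 / 0.01615 = 6192 days = 17 years.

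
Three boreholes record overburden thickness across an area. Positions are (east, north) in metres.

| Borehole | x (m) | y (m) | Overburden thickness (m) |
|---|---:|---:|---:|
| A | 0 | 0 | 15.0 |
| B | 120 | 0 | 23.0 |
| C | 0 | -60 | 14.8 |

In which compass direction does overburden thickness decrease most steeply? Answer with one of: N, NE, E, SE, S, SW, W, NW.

∂d/∂x = (23.0 − 15.0) / (120 − 0) = +0.06667
∂d/∂y = (14.8 − 15.0) / (-60 − 0) = +0.003333
Steepest decrease is along −∇f = (-0.06667 E, -0.003333 N) → west.

W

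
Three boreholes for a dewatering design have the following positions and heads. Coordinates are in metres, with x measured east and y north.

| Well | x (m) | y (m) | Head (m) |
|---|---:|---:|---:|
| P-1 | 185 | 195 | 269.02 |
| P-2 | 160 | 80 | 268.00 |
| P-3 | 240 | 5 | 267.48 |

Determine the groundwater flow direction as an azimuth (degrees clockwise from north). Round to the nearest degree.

Differences from P-1: to P-2 (Δx, Δy, Δh) = (-25, -115, -1.02); to P-3 = (55, -190, -1.54).
Determinant of the coordinate differences = (-25)·(-190) − 55·(-115) = 11075.
∂h/∂x = [(-1.02)·(-190) − (-1.54)·(-115)] / 11075 = +0.001508
∂h/∂y = [(-25)·(-1.54) − 55·(-1.02)] / 11075 = +0.008542
Flow direction (−∇h) has components (-0.001508 E, -0.008542 N).
Azimuth = atan2(E, N) = atan2(-0.001508, -0.008542) = 190.0° ≈ 190°.

190°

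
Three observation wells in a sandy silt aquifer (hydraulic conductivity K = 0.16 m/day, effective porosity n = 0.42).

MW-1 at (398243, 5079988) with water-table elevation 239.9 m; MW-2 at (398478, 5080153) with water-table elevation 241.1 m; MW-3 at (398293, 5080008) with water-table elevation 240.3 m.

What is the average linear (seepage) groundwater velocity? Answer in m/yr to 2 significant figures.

2.1 m/yr

With h = a·x + b·y + c and MW-1 as origin, the differences give:
  235·a + 165·b = +1.2
  50·a + 20·b = +0.4
Eliminate b (×20 and ×165, subtract): -3550·a = -42.00 → a = ∂h/∂x = +0.01183
Back-substitute: b = ∂h/∂y = -0.009577.
|∇h| = √(0.01183² + -0.009577²) = 0.01522
Seepage velocity v = K·i/n = 0.16 × 0.01522 / 0.42 = 0.005798 m/day = 2.118 m/yr.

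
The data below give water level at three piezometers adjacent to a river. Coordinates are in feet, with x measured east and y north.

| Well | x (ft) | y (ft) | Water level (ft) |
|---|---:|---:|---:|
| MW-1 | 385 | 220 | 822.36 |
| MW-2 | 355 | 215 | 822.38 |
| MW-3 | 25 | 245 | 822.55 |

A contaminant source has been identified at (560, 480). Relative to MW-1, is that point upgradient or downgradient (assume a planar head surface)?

downgradient

Three-point gradient (reference MW-1): Δ to MW-2 = (-30, -5, +0.02), Δ to MW-3 = (-360, 25, +0.19).
∂h/∂x = -0.0005686, ∂h/∂y = -0.0005882 (det = -2550).
Head at (560, 480) = 822.36 + (-0.0005686)·(175) + (-0.0005882)·(260) = 822.11 ft.
That is lower than the 822.36 ft at MW-1, so the point is downgradient.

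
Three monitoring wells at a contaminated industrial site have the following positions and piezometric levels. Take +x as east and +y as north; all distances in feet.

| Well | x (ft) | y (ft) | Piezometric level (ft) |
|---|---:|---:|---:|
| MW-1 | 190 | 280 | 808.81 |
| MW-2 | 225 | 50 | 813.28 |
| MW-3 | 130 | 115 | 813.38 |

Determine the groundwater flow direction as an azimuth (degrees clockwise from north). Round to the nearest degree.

With h = a·x + b·y + c and MW-1 as origin, the differences give:
  35·a + (-230)·b = +4.47
  (-60)·a + (-165)·b = +4.57
Eliminate b (×(-165) and ×(-230), subtract): -19575·a = 313.550 → a = ∂h/∂x = -0.01602
Back-substitute: b = ∂h/∂y = -0.02187.
Flow direction (−∇h) has components (+0.01602 E, +0.02187 N).
Azimuth = atan2(E, N) = atan2(+0.01602, +0.02187) = 36.2° ≈ 036°.

036°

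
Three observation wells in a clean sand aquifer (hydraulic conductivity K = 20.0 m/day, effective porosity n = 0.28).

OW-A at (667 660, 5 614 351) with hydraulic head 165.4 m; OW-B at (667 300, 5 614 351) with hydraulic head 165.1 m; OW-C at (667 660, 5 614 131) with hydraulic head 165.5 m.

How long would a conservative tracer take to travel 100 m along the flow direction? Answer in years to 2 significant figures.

4.0 years

∂h/∂x = (165.1 − 165.4) / (667300 − 667660) = +0.0008333
∂h/∂y = (165.5 − 165.4) / (5614131 − 5614351) = -0.0004545
|∇h| = √(0.0008333² + -0.0004545²) = 0.0009492
Seepage velocity v = K·i/n = 20.0 × 0.0009492 / 0.28 = 0.0678 m/day.
t = 100 / 0.0678 = 1475 days = 4.04 years.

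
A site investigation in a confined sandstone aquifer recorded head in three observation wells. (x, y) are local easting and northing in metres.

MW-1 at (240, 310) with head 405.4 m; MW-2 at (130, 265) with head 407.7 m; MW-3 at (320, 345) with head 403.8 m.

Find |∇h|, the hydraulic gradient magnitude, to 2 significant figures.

0.047

Differences from MW-1: to MW-2 (Δx, Δy, Δh) = (-110, -45, +2.3); to MW-3 = (80, 35, -1.6).
Determinant of the coordinate differences = (-110)·35 − 80·(-45) = -250.
∂h/∂x = [(+2.3)·35 − (-1.6)·(-45)] / -250 = -0.03400
∂h/∂y = [(-110)·(-1.6) − 80·(+2.3)] / -250 = +0.03200
|∇h| = √(-0.03400² + 0.03200²) = 0.04669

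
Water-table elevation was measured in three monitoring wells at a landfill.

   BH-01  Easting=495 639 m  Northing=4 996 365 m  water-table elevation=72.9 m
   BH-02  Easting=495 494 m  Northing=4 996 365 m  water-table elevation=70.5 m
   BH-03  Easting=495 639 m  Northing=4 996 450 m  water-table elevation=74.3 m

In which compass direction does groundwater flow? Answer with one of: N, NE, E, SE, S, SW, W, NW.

SW

∂h/∂x = (70.5 − 72.9) / (495494 − 495639) = +0.01655
∂h/∂y = (74.3 − 72.9) / (4996450 − 4996365) = +0.01647
Flow = −∇h = (-0.01655 east, -0.01647 north), which points southwest.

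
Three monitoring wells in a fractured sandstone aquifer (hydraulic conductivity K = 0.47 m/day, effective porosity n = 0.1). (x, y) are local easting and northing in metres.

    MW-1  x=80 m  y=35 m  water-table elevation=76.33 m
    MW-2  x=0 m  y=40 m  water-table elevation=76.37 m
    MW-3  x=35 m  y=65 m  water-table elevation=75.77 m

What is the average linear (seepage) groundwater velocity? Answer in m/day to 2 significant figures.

Differences from MW-1: to MW-2 (Δx, Δy, Δh) = (-80, 5, +0.04); to MW-3 = (-45, 30, -0.56).
Solve a·Δx + b·Δy = Δh: det = (-80)·30 − (-45)·5 = -2175.
∂h/∂x = [(+0.04)·30 − (-0.56)·5] / -2175 = -0.001839
∂h/∂y = [(-80)·(-0.56) − (-45)·(+0.04)] / -2175 = -0.02143
|∇h| = √(-0.001839² + -0.02143²) = 0.02151
Seepage velocity v = K·i/n = 0.47 × 0.02151 / 0.1 = 0.1011 m/day.

0.10 m/day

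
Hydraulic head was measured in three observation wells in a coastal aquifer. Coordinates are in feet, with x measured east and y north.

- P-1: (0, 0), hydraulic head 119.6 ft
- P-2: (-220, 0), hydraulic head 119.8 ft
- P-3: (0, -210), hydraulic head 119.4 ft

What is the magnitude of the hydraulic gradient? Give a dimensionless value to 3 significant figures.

0.00132

∂h/∂x = (119.8 − 119.6) / (-220 − 0) = -0.0009091
∂h/∂y = (119.4 − 119.6) / (-210 − 0) = +0.0009524
|∇h| = √(-0.0009091² + 0.0009524²) = 0.001317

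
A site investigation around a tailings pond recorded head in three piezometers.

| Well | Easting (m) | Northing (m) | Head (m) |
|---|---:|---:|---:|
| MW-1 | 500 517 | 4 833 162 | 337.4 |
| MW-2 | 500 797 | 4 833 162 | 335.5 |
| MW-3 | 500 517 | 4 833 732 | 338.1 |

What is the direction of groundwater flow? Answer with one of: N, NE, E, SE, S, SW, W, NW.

∂h/∂x = (335.5 − 337.4) / (500797 − 500517) = -0.006786
∂h/∂y = (338.1 − 337.4) / (4833732 − 4833162) = +0.001228
Flow = −∇h = (+0.006786 east, -0.001228 north), which points east.

E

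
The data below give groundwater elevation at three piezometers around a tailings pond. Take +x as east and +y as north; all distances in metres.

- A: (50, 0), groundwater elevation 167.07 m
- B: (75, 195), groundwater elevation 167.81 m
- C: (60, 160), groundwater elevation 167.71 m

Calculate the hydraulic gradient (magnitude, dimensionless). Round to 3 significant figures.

With h = a·x + b·y + c and A as origin, the differences give:
  25·a + 195·b = +0.74
  10·a + 160·b = +0.64
Eliminate b (×160 and ×195, subtract): 2050·a = -6.400 → a = ∂h/∂x = -0.003122
Back-substitute: b = ∂h/∂y = +0.004195.
|∇h| = √(-0.003122² + 0.004195²) = 0.005229

0.00523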